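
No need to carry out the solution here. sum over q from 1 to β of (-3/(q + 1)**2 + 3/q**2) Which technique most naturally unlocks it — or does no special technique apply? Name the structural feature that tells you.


Verdict: telescoping — a difference of consecutive values of one function (3/q**2 at one index and the next) — telescoping by construction.


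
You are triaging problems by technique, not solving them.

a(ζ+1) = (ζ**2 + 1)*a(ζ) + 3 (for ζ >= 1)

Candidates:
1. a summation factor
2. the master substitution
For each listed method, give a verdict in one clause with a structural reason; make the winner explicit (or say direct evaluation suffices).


Verdict: a summation factor — it is first-order linear but the coefficient ζ**2 + 1 depends on the index, so multiply through by a summation factor to telescope it.
- a summation factor: applicable, and directly so.
- the master substitution — with no divided-index recursive call, reindexing by powers of a base buys nothing.


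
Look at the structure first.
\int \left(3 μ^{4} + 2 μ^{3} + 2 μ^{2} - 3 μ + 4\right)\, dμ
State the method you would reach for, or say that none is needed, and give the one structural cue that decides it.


Method: no special technique — scan for structure and find none: constant multiples of powers of μ, integrate directly.


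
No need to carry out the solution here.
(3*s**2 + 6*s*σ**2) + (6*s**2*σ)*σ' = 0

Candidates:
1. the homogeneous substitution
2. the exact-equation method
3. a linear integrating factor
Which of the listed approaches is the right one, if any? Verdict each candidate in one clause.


Best approach: the exact-equation method — the mixed-partials test passes for 3*s**2 + 6*s*σ**2 and 6*s**2*σ, so a potential function exists as presented.
- the homogeneous substitution: solved for the derivative, the right side changes under joint scaling of the two variables.
- the exact-equation method: a fit — the right tool for this form.
- a linear integrating factor — the unknown enters nonlinearly (through a power, a denominator, or a transcendental function), which the linear integrating-factor recipe cannot absorb as-is — any repair would come from a preliminary substitution, not the factor.


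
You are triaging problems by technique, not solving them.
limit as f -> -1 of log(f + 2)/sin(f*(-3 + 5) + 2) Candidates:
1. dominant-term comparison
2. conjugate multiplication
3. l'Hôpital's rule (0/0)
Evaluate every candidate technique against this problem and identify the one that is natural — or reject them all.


Method: l'Hôpital's rule (0/0) — both numerator and denominator vanish at -1: the genuine 0/0 indeterminate that l'Hôpital exists for. One could equally expand both pieces locally and compare leading terms; the rule does that in one stroke.
- dominant-term comparison — no dominant power emerges to decide the limit by degree comparison.
- conjugate multiplication — multiplying by a conjugate would not remove any indeterminacy here.
- l'Hôpital's rule (0/0) — a fit — the right tool for this form.


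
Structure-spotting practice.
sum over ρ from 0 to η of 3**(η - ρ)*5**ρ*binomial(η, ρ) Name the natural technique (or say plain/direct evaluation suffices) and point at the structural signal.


Technique: the binomial theorem — binomial(η, ρ) weighting matched powers of 5 and 3 is the expanded form of (5 + 3)^η — fold it back up.


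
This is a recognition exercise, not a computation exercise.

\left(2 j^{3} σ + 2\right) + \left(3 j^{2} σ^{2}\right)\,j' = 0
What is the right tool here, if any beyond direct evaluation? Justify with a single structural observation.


Method: the exact-equation method — d/dj of 2 j^{3} σ + 2 equals d/dσ of 3 j^{2} σ^{2}: the form is a total differential of one potential — integrate it exactly.


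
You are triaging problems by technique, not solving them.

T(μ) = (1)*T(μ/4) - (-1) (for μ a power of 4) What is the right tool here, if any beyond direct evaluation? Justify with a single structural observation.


Verdict: the master substitution — treat m = log base 4 of μ as the new clock: one recursion step advances m by one while μ scales by 4.


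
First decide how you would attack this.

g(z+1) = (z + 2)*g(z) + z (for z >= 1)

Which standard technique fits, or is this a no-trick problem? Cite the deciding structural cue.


Method: a summation factor — an index-dependent multiplier z + 2 rules out characteristic roots; a summation factor converts it to a pure difference.


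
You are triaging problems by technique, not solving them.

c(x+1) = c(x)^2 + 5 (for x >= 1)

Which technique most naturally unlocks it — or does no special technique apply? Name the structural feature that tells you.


Best approach: no special technique — nonlinear feedback in the recursion rules out every root- or factor-based technique.


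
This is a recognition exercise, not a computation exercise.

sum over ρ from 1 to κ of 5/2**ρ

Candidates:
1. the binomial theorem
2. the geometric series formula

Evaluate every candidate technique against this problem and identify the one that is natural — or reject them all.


Diagnosis: the geometric series formula — consecutive terms stand in a fixed index-free ratio — the geometric sum formula closes it.
- the binomial theorem — there is no pair of bases whose matched powers would reassemble into a single binomial power.
- the geometric series formula: yes, a natural case for it.


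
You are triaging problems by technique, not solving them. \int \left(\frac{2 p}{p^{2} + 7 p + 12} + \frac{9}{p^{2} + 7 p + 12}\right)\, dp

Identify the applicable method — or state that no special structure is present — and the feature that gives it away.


Best approach: partial fractions — once p^{2} + 7 p + 12 is factored, each root contributes a simple-fraction term; integrate them one at a time.


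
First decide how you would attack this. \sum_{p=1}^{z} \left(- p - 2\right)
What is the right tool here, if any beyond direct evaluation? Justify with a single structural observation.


Technique: no special technique — recognize the absence of structure: constant-multiple powers of p summed plainly, no special method required.


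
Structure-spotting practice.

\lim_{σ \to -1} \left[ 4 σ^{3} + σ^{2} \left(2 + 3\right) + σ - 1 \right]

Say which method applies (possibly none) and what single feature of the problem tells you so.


Technique: no special technique — no vanishing denominator and no indeterminate clash at the point — evaluation is immediate.


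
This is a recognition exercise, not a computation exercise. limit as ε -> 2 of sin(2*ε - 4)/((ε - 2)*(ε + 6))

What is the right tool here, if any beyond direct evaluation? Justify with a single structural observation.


Diagnosis: l'Hôpital's rule (0/0) — plug in 2: top and bottom both hit zero, so differentiate each and retry. One could equally expand both pieces locally and compare leading terms; the rule does that in one stroke.


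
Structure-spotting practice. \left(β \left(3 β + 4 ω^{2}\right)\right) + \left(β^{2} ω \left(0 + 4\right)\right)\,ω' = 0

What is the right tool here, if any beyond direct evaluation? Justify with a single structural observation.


Best approach: the exact-equation method — because the two cross partials coincide, the form is conservative as written — recover its potential in (β, ω).


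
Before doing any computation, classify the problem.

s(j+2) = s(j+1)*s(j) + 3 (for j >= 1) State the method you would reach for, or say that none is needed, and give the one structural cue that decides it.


Diagnosis: no special technique — once the recursion is nonlinear, characteristic roots, master substitutions, and summation factors are all off the table.


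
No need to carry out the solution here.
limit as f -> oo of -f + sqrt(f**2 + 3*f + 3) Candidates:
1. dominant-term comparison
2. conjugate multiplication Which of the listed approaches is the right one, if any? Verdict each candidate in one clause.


Method: conjugate multiplication — the ∞ − ∞ radical form is the exact trigger for the conjugate maneuver.
- dominant-term comparison: this limit is not decided by comparing polynomial growth at infinity.
- conjugate multiplication — yes — fits the structure here.


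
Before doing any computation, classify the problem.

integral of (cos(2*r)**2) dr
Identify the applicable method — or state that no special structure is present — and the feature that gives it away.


Method: a trigonometric identity — cos(2*r)**2 is an even power — the power-reduction identity rewrites it into first-degree cosines.


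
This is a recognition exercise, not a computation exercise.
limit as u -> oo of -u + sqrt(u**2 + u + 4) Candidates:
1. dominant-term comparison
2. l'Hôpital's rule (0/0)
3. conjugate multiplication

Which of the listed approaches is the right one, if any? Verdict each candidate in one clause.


Verdict: conjugate multiplication — divergence minus divergence hides a finite answer — expose it by pairing sqrt(u**2 + u + 4) - u with its conjugate.
- dominant-term comparison — this is not a rational comparison of growth rates at infinity.
- l'Hôpital's rule (0/0): no quotient structure at all: the clash is ∞ minus ∞, which rationalizing converts into a tractable ratio.
- conjugate multiplication — yes, a natural case for it.


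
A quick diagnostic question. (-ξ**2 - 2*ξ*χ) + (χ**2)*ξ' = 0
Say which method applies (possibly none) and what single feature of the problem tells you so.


Technique: the homogeneous substitution — the slope's numerator and denominator have matching total degree, so it depends only on ξ/χ and the ratio substitution collapses it. A Bernoulli substitution is a fair alternative on this equation directly; the homogeneous reading takes it as given.


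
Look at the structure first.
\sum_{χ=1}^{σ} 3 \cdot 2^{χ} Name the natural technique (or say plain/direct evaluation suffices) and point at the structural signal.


Diagnosis: the geometric series formula — term-over-term division gives 2 every time — index-free ratio, geometric sum formula applies.


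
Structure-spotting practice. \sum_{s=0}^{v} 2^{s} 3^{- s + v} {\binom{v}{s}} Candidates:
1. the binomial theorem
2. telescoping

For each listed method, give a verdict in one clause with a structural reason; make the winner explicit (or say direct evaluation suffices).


Best approach: the binomial theorem — terms weighting {\binom{v}{s}} against matched powers of 2 and 3 reassemble into (2 + 3)^v by the binomial theorem.
- the binomial theorem: yes — fits the structure here.
- telescoping — in the displayed form, no term reappears at a neighboring index to cancel against.


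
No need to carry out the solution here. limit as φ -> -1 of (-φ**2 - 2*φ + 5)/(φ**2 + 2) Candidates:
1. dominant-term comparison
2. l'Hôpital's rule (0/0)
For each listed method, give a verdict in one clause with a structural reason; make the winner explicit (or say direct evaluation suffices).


Verdict: no special technique — nothing blocks direct substitution at -1: plug in and finish.
- dominant-term comparison — this limit is not decided by comparing leading-term growth at infinity.
- l'Hôpital's rule (0/0) — substituting the point gives a finite value outright — there is no indeterminate clash to repair.


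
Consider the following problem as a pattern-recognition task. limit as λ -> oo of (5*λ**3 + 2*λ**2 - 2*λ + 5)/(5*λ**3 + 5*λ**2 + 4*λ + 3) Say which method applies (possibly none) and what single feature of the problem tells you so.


Method: dominant-term comparison — at large λ only the top-degree terms survive; compare the leading terms and the limit falls out. Viewed as a single quotient this is an ∞/∞ form — an at-infinity application of l'Hôpital's rule would also resolve it; comparing leading growth reads the answer without differentiating.


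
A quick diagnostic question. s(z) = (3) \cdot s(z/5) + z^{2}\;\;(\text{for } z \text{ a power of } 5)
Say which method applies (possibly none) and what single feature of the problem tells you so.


Method: the master substitution — the argument contracts 5-fold per step: reindex z exponentially and solve the linear recurrence in the new index.


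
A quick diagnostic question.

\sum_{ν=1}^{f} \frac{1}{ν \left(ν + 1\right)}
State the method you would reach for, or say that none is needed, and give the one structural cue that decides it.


Technique: telescoping — the denominator's roots in \frac{1}{ν \left(ν + 1\right)} sit an integer apart: decomposition produces a self-cancelling chain.


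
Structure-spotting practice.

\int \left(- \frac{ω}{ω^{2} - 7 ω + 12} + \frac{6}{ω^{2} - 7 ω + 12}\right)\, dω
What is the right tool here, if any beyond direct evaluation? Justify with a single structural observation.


Diagnosis: partial fractions — the denominator ω^{2} - 7 ω + 12 factors, so the quotient decomposes into elementary partial fractions term by term.


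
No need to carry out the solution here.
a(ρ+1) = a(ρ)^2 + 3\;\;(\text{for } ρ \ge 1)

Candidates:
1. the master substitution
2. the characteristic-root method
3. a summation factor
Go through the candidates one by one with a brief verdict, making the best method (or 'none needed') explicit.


Technique: no special technique — a nonlinear dependence on earlier terms breaks linearity, and with it every superposition-based closed form.
- the master substitution — the recursion shifts the index rather than dividing it.
- the characteristic-root method — the recursion is nonlinear in the sequence values, so no linear-modes ansatz applies.
- a summation factor — no summation factor applies — the rule is not linear in the sequence values.


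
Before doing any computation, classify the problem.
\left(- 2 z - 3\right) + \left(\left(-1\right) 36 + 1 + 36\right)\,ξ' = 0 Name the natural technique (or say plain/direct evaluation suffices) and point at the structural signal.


Verdict: no special technique — solved for the derivative, no ξ appears — this is antidifferentiation in z wearing ODE clothing.


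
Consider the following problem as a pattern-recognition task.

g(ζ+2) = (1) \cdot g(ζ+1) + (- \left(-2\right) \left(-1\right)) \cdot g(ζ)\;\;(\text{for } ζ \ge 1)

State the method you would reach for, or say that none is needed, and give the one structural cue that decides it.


Best approach: the characteristic-root method — fixed numeric weights on consecutive terms and no forcing term added: the root method in its home territory.


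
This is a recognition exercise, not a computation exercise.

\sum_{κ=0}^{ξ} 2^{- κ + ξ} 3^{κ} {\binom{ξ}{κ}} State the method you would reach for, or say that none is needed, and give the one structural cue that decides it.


Best approach: the binomial theorem — {\binom{ξ}{κ}} weighting matched powers of 3 and 2 is the expanded form of (3 + 2)^ξ — fold it back up.


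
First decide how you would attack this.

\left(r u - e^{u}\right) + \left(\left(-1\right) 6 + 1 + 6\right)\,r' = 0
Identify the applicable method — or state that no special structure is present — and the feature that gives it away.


Best approach: a linear integrating factor — first power of r, nonzero forcing: the integrating-factor recipe applies verbatim with p = u.


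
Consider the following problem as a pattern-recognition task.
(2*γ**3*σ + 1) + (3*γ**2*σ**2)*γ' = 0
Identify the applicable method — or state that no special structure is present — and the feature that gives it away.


Diagnosis: the exact-equation method — this form is already the differential of something: the matching mixed partials of 2*γ**3*σ + 1 and 3*γ**2*σ**2 prove it.


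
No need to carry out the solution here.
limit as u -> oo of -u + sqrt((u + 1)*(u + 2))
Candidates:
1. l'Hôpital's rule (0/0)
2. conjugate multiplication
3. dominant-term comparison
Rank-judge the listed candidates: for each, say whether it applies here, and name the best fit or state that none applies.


Verdict: conjugate multiplication — sqrt((u + 1)*(u + 2)) and u both blow up, but their difference is tame once the conjugate rationalizes it.
- l'Hôpital's rule (0/0): the expression is a difference driving to ∞ − ∞, not a 0/0 quotient — there is no ratio for the rule to differentiate.
- conjugate multiplication: applies; the problem has the shape this method handles.
- dominant-term comparison: no ranking of term growth rates resolves the limit here.


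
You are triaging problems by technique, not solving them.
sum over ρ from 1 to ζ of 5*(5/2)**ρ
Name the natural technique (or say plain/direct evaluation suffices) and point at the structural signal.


Technique: the geometric series formula — each summand is the previous one scaled by 5/2; that constant multiplier is itself the geometric structure.


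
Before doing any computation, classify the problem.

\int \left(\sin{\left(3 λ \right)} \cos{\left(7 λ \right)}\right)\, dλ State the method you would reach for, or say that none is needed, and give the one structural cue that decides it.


Technique: a trigonometric identity — apply product-to-sum to \sin{\left(3 λ \right)} \cos{\left(7 λ \right)}: two clean single-angle terms replace one awkward product.


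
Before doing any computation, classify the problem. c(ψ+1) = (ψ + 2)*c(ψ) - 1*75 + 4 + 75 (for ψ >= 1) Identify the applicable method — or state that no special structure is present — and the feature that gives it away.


Method: a summation factor — rescale the sequence by the product of the weights ψ + 2 so far — the recurrence collapses to a plain running sum.


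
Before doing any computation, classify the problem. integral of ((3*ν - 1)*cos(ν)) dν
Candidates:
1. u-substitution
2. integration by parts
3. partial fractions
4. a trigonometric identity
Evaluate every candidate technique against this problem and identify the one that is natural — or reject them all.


Method: integration by parts — 3*ν - 1 dies after finitely many derivatives while cos(ν) cycles under integration — the tabular/parts setup.
- u-substitution: no subexpression of the integrand serves as a whole-integral substitution inner — individual terms may offer their own, but none carries its derivative as a factor of the full integrand; a working change of variable would have to be constructed from outside the expression.
- integration by parts: yes, a natural case for it.
- partial fractions: there is no rational-function structure to decompose.
- a trigonometric identity: no even trigonometric power and no product of distinct frequencies to rewrite.


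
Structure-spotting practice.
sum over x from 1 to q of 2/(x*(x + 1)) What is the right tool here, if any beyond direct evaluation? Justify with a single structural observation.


Verdict: telescoping — integer-spaced poles in 2/(x*(x + 1)) are the telescoping signature in disguise.


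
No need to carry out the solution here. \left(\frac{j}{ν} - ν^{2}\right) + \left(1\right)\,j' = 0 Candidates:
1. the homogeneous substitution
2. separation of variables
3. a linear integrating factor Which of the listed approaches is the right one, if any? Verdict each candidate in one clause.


Method: a linear integrating factor — linear in the unknown with genuine forcing: multiply through by the exponential of the integrated coefficient and the left side closes into one derivative.
- the homogeneous substitution: the slope is not a function of the ratio of the variables alone.
- separation of variables: the two dependences do not factor apart.
- a linear integrating factor — yes — fits the structure here.


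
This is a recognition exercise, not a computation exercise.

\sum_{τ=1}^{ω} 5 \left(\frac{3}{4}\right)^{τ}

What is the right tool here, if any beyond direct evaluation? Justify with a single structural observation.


Method: the geometric series formula — term-over-term division gives \frac{3}{4} every time — index-free ratio, geometric sum formula applies.


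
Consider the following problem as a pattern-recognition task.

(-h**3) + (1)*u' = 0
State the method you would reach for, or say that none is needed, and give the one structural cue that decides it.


Technique: no special technique — the slope is a pure function of h; integrate both sides and be done.


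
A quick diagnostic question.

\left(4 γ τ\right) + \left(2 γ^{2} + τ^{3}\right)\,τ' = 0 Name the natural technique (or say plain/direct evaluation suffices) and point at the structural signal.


Technique: the exact-equation method — 4 γ τ and 2 γ^{2} + τ^{3} pass the exactness check on the nose, so no integrating factor in γ or τ is needed at all.


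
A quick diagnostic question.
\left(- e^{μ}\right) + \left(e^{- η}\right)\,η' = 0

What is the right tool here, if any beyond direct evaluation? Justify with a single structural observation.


Verdict: separation of variables — one side of the product carries the independent variable, the other the unknown — the textbook separation shape. The cross-partial test also passes here (vacuously, each side single-variable); the potential-function route would work, separation is simply more immediate.


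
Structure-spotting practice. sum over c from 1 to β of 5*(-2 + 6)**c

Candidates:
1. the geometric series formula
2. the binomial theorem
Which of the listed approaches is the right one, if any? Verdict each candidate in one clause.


Verdict: the geometric series formula — consecutive terms stand in a fixed index-free ratio — the geometric sum formula closes it.
- the geometric series formula: a fit — the right tool for this form.
- the binomial theorem: the terms lack the binomial-coefficient-weighted complementary-power pattern of an expansion.


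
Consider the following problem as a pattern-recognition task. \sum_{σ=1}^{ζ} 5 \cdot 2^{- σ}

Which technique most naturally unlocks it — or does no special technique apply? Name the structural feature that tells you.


Best approach: the geometric series formula — consecutive terms stand in a fixed index-free ratio — the geometric sum formula closes it.


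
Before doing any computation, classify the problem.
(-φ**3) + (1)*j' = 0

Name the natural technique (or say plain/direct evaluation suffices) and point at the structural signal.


Method: no special technique — the slope is a function of φ alone, so integrate both sides directly.


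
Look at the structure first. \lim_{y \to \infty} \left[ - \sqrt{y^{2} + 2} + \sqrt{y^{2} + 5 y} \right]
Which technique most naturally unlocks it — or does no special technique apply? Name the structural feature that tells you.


Method: conjugate multiplication — both pieces blow up but their difference is finite; the conjugate trick rationalizes \sqrt{y^{2} + 5 y} - \sqrt{y^{2} + 2}.


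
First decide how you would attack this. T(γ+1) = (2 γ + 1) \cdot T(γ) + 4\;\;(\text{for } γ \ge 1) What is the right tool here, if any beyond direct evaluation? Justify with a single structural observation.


Best approach: a summation factor — first-order, linear, moving coefficient 2 γ + 1: the discrete analogue of an integrating factor handles it.


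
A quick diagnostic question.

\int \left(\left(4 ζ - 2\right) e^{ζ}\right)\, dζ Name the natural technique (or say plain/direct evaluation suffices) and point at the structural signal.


Best approach: integration by parts — a polynomial factor 4 ζ - 2 multiplies e^{ζ}; differentiating 4 ζ - 2 lowers its degree while e^{ζ} integrates cleanly, so parts wins.


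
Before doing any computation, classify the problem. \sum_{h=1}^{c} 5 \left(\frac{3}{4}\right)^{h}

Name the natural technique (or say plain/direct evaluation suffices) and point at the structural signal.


Technique: the geometric series formula — the ratio of consecutive terms is the constant \frac{3}{4}, independent of the index — a geometric sum.


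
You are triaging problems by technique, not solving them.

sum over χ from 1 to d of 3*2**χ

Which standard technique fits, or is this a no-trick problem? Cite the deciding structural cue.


Method: the geometric series formula — term-over-term division gives 2 every time — index-free ratio, geometric sum formula applies.


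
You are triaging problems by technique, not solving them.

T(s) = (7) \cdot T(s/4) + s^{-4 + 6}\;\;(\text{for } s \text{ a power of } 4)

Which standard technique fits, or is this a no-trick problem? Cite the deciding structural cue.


Method: the master substitution — the argument contracts 4-fold per step: reindex s exponentially and solve the linear recurrence in the new index.


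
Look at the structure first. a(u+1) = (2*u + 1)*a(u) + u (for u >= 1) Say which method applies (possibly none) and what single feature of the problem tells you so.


Verdict: a summation factor — the coefficient 2*u + 1 drifts with the index, so no fixed root exists; normalizing by the cumulative product telescopes it.


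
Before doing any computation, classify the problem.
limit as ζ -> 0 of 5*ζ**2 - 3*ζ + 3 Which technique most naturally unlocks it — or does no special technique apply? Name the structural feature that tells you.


Diagnosis: no special technique — the function is continuous at 0; evaluation is itself the limit, no machinery required.


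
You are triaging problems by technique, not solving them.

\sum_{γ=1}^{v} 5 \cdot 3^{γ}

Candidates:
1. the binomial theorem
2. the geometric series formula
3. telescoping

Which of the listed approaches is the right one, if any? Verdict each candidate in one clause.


Verdict: the geometric series formula — the ratio of consecutive terms is the constant 3, independent of the index — a geometric sum.
- the binomial theorem: there is no pair of bases whose matched powers would reassemble into a single binomial power.
- the geometric series formula — yes, a natural case for it.
- telescoping: writing out consecutive terms as given produces no pairwise cancellation.


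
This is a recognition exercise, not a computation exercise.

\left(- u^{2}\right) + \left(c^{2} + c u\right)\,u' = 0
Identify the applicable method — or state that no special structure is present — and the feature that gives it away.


Method: the homogeneous substitution — the slope's numerator and denominator share total degree; set v = u/c and the equation drops to separable form. This can also be massaged into Bernoulli form (the roles of the variables may need exchanging); the homogeneous substitution avoids that setup.


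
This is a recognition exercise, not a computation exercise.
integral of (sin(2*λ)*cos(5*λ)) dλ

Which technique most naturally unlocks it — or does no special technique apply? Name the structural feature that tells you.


Best approach: a trigonometric identity — the product sin(2*λ)*cos(5*λ) converts to a sum of single-frequency sinusoids via the product-to-sum identity.


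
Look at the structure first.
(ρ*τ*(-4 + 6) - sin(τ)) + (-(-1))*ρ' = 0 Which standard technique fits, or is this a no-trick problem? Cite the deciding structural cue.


Diagnosis: a linear integrating factor — linear in the unknown with genuine forcing: multiply through by the exponential of the integrated coefficient and the left side closes into one derivative.


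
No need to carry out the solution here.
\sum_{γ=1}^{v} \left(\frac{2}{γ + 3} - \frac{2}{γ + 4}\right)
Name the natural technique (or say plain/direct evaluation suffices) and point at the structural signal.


Diagnosis: telescoping — write out three consecutive terms and watch the interior cancel: the advanced copy one term subtracts reappears as the very next term's leading piece, pair after pair.


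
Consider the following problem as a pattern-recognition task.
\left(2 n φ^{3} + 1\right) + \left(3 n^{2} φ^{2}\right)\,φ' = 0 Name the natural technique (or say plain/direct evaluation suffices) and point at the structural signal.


Verdict: the exact-equation method — 2 n φ^{3} + 1 and 3 n^{2} φ^{2} pass the exactness check on the nose, so no integrating factor in n or φ is needed at all.


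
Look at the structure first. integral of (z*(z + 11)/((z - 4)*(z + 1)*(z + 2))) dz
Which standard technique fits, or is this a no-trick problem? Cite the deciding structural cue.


Method: partial fractions — the bottom factors while the top stays lower-degree — split into simple fractions and integrate piece by piece.


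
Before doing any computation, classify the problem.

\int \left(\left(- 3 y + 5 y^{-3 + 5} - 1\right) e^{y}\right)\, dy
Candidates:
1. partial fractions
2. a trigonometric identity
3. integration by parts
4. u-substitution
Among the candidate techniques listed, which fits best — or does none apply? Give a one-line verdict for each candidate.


Technique: integration by parts — differentiate (- 3 y + 5 y^{-3 + 5} - 1), integrate e^{y}: each pass lowers the polynomial degree, so parts terminates.
- partial fractions: the expression is not a ratio of polynomials that decomposes further.
- a trigonometric identity: no sine or cosine appears, so there is nothing for a trigonometric identity to act on.
- integration by parts: applies; the problem has the shape this method handles.
- u-substitution — no subexpression of the integrand serves as a whole-integral substitution inner — individual terms may offer their own, but none carries its derivative as a factor of the full integrand; a working change of variable would have to be constructed from outside the expression.


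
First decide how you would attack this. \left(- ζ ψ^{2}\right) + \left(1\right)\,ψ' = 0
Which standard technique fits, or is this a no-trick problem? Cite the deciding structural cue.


Technique: separation of variables — the slope splits multiplicatively: ζ carrying all ζ-dependence times ψ^{2} carrying all ψ-dependence — separate and integrate.


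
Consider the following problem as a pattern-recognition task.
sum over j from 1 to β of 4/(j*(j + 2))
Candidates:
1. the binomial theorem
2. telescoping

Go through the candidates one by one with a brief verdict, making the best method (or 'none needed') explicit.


Verdict: telescoping — 4/(j*(j + 2)) hides a difference of shifted reciprocals — decompose it and the middle of the sum vanishes.
- the binomial theorem: there is no pair of bases whose matched powers would reassemble into a single binomial power.
- telescoping: applicable, and directly so.


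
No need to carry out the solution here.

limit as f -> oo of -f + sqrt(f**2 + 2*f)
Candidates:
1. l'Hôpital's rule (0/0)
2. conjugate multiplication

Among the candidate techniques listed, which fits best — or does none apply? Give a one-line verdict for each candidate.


Method: conjugate multiplication — the ∞ − ∞ radical form is the exact trigger for the conjugate maneuver.
- l'Hôpital's rule (0/0): no quotient structure at all: the clash is ∞ minus ∞, which rationalizing converts into a tractable ratio.
- conjugate multiplication: yes, a natural case for it.


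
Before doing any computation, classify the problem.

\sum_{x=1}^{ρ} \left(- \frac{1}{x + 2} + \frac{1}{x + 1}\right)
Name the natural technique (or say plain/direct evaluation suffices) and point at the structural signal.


Method: telescoping — spot the paired structure — each term adds \frac{1}{x + 1} and subtracts its successor value, which the next term restores: the definition of a telescoping chain.


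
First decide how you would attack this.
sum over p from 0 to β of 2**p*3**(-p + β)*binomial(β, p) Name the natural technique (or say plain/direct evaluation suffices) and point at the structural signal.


Best approach: the binomial theorem — the summand is term p of a binomial expansion in 2 and 3; the whole sum is a single power.


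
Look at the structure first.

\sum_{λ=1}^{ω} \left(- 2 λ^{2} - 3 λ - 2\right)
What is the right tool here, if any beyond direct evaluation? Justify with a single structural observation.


Verdict: no special technique — with only polynomial terms in λ present, the classical sum-of-powers identities are all you need.


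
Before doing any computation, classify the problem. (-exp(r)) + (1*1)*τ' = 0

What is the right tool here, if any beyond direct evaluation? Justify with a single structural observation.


Best approach: no special technique — solved for the derivative, τ never appears on the right — this is a direct integration in r, not a differential-equations problem at heart.


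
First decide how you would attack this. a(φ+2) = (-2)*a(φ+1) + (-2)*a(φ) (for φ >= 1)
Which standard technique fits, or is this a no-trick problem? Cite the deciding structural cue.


Verdict: the characteristic-root method — because shifting φ leaves the equation's coefficients unchanged, exponential trials reduce it to algebra.


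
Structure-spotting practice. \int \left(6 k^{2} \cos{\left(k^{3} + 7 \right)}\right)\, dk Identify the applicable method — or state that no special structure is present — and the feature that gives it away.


Technique: u-substitution — a chain-rule shadow: 6 k^{2} alongside a function of k^{3} + 7 means u = k^{3} + 7 unwinds the composition in one step.


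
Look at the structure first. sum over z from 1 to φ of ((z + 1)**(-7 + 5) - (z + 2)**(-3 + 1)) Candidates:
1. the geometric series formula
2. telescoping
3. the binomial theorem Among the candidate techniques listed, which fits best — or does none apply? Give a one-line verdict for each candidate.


Verdict: telescoping — the summand is built as (z + 1)**(-7 + 5) minus its own successor — adjacent terms annihilate down the line.
- the geometric series formula — no single multiplier carries one term to the next throughout the sum.
- telescoping: applicable, and directly so.
- the binomial theorem — the summand does not match any term pattern of an expanded binomial power.


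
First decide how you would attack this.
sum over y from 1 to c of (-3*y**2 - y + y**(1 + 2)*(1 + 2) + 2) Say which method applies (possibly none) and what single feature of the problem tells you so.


Method: no special technique — every summand is a constant multiple of a power of y — apply the standard power-sum identities one degree at a time.


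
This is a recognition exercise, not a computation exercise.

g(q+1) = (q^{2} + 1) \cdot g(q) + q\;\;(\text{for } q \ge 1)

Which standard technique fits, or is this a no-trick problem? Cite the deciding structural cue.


Verdict: a summation factor — rescale the sequence by the product of the weights q^{2} + 1 so far — the recurrence collapses to a plain running sum.


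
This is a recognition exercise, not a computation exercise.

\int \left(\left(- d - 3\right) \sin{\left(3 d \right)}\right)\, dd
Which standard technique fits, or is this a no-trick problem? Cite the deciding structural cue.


Verdict: integration by parts — - d - 3 dies after finitely many derivatives while \sin{\left(3 d \right)} cycles under integration — the tabular/parts setup.


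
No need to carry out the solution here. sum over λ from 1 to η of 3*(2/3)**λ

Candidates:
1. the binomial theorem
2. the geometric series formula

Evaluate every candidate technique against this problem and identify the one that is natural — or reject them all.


Diagnosis: the geometric series formula — each summand is the previous one scaled by 2/3; that constant multiplier is itself the geometric structure.
- the binomial theorem — there is no pair of bases whose matched powers would reassemble into a single binomial power.
- the geometric series formula — yes, a natural case for it.


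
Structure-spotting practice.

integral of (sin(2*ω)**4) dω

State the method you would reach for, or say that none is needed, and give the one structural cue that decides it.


Best approach: a trigonometric identity — apply power reduction to sin(2*ω)**4; each application halves the trigonometric degree.


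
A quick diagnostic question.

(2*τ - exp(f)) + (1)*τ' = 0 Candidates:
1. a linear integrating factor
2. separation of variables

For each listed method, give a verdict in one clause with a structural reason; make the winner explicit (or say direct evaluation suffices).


Best approach: a linear integrating factor — τ appears only to the first power with coefficient 2 — the classic integrating-factor setup.
- a linear integrating factor: yes, a natural case for it.
- separation of variables — no division isolates the independent variable from the unknown.


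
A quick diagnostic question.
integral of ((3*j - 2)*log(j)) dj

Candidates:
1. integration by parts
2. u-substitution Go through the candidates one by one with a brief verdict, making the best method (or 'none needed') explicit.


Best approach: integration by parts — one parts step with u = log(j) trades the logarithm for an algebraic integrand.
- integration by parts: yes, a natural case for it.
- u-substitution — no subexpression of the integrand serves as a whole-integral substitution inner — individual terms may offer their own, but none carries its derivative as a factor of the full integrand; a working change of variable would have to be constructed from outside the expression.


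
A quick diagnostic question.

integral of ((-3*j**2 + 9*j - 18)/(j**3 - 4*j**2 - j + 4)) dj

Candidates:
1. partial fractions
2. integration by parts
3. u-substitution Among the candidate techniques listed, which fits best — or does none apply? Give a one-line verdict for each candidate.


Method: partial fractions — rational integrand, reducible denominator j**3 - 4*j**2 - j + 4: decompose first, integrate second.
- partial fractions — a fit — the right tool for this form.
- integration by parts — the integrand does not split as a nonconstant polynomial times an exp, sine, cosine of a linear argument, or logarithm — no polynomial-kernel parts product to differentiate one side of.
- u-substitution — no subexpression of the integrand pairs with its own derivative as a factor — individual terms may offer their own substitutions, but any change of variable covering the whole integral would have to be constructed from outside the expression.


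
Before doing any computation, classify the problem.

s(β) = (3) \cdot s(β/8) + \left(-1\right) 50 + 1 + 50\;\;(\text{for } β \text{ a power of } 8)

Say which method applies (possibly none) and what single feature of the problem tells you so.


Diagnosis: the master substitution — treat m = log base 8 of β as the new clock: one recursion step advances m by one while β scales by 8.


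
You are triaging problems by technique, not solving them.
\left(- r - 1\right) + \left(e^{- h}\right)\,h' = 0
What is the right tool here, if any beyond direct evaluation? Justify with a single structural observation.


Technique: separation of variables — separating collects all h-dependence with the derivative and leaves all r-dependence opposite: variables separate. An exactness check succeeds on this form as well — separation and the potential function arrive at the same answer, separation more directly.


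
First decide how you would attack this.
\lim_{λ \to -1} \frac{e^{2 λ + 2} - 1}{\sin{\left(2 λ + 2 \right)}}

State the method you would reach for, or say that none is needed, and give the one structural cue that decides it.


Best approach: l'Hôpital's rule (0/0) — plug in -1: top and bottom both hit zero, so differentiate each and retry. Known elementary limits would finish this too — the rule just bypasses the case analysis.
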